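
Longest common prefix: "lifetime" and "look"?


Word 1: "lifetime"
Word 2: "look"
Comparing from start:
  Pos 0: 'l' == 'l'
  Pos 1: 'i' != 'o' (stop)
LCP = "l" (length 1)


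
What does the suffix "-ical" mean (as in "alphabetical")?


Suffix: -ical
Example: alphabetical = alphabet + -ical
Meaning = relating to


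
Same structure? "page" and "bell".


Pattern of "page": [0, 1, 2, 3]
Pattern of "bell": [0, 1, 2, 2]
Patterns do not match
Same pattern = No


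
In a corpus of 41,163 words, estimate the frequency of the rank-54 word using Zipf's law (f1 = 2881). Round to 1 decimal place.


Zipf's law: f(r) = f(1) / r
f(1) = 2881
f(54) = 2881 / 54
= 53.4 occurrences


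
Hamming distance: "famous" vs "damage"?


Comparing character by character (same length = 6):
  Pos 0: 'f' vs 'd' !=
  Pos 1: 'a' vs 'a' =
  Pos 2: 'm' vs 'm' =
  Pos 3: 'o' vs 'a' !=
  Pos 4: 'u' vs 'g' !=
  Pos 5: 's' vs 'e' !=
Hamming distance = 4


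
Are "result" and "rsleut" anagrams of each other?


Word 1: "result" → sorted: elrstu
Word 2: "rsleut" → sorted: elrstu
Same letters? elrstu == elrstu
Anagram = Yes


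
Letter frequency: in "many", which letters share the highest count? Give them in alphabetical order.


Word: "many"
Letter counts:
  'a': 1
  'm': 1
  'n': 1
  'y': 1
Maximum count = 1
Most frequent = 'a', 'm', 'n', 'y' (1 time each)


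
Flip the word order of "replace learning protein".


Original: "replace learning protein"
Words (1..n): replace | learning | protein
Reversed (n..1): protein | learning | replace
Result = "protein learning replace"


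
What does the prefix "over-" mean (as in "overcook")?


Prefix: over-
As in: overcook -> over- + cook
Meaning = excessive


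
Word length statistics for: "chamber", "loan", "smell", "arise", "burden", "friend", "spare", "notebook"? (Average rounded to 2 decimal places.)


Lengths: "chamber"=7, "loan"=4, "smell"=5, "arise"=5, "burden"=6, "friend"=6, "spare"=5, "notebook"=8
Sum = 46, Count = 8
Average = 46/8 = 5.75
= avg=5.75, min=4, max=8


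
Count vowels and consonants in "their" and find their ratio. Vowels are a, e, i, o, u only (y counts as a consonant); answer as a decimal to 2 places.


Word: "their"
Vowels (a,e,i,o,u): 2
Consonants: 3
Ratio = 2/3
= 0.67


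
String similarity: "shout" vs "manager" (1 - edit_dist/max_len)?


Word 1: "shout" (length 5)
Word 2: "manager" (length 7)
One optimal edit sequence:
  1. insert 'm'  (+1)
  2. insert 'a'  (+1)
  3. substitute 's' -> 'n'  (+1)
  4. substitute 'h' -> 'a'  (+1)
  5. substitute 'o' -> 'g'  (+1)
  6. substitute 'u' -> 'e'  (+1)
  7. substitute 't' -> 'r'  (+1)
Edit distance = 7
Max length = max(5, 7) = 7
Similarity = 1 - 7/7
= 0.0000


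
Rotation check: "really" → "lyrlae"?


Word: "really", Candidate: "lyrlae"
Method: check if candidate is substring of word+word
"reallyreally" contains "lyrlae"? No
Is rotation = No


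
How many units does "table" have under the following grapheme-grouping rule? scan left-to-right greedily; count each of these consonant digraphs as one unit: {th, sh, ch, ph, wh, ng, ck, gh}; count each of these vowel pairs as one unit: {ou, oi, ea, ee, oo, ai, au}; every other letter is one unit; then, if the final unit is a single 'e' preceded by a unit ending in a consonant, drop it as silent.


Word: "table" (5 letters)
Left-to-right scan:
  [1] 't' (letter)
  [2] 'a' (letter)
  [3] 'b' (letter)
  [4] 'l' (letter)
  [5] 'e' (letter)
Units from scan: 5
Final unit is 'e' after a consonant -> drop as silent (-1)
Sound units = 4 units


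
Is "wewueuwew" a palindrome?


Word: "wewueuwew"
Reversed: "wewueuwew"
Forward == Backward? wewueuwew == wewueuwew
Palindrome = Yes


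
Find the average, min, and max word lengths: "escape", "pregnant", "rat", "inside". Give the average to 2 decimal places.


Lengths: "escape"=6, "pregnant"=8, "rat"=3, "inside"=6
Sum = 23, Count = 4
Average = 23/4 = 5.75
= avg=5.75, min=3, max=8


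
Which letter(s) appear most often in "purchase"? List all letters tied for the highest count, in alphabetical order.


Word: "purchase"
Letter counts:
  'a': 1
  'c': 1
  'e': 1
  'h': 1
  'p': 1
  'r': 1
  's': 1
  'u': 1
Maximum count = 1
Most frequent = 'a', 'c', 'e', 'h', 'p', 'r', 's', 'u' (1 time each)


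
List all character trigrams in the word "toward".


Word: "toward" (length 6)
Number of trigrams = 6 - 3 + 1 = 4
  Position 0: "tow"
  Position 1: "owa"
  Position 2: "war"
  Position 3: "ard"
Trigrams = "tow", "owa", "war", "ard"


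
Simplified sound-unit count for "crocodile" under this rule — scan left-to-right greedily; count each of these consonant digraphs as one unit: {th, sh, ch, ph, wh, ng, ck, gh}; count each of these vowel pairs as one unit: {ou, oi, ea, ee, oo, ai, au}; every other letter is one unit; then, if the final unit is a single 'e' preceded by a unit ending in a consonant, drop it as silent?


Word: "crocodile" (9 letters)
Left-to-right scan:
  1. 'c' (letter)
  2. 'r' (letter)
  3. 'o' (letter)
  4. 'c' (letter)
  5. 'o' (letter)
  6. 'd' (letter)
  7. 'i' (letter)
  8. 'l' (letter)
  9. 'e' (letter)
Units from scan: 9
Final unit is 'e' after a consonant -> drop as silent (-1)
Sound units = 8 units


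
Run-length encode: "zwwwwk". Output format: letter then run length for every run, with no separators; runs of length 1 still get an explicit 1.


String: "zwwwwk"
Scanning for consecutive runs:
  'z' x 1
  'w' x 4
  'k' x 1
RLE = "z1w4k1"


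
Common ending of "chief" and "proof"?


Word 1: "chief"
Word 2: "proof"
Comparing from end:
  Pos -1: 'f' == 'f'
  Pos -2: 'e' != 'o' (stop)
LCS = "f" (length 1)


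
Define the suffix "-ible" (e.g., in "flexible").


Suffix: -ible
Example: flexible (flex + -ible)
Meaning = capable of


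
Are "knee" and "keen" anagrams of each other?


Word 1: "knee" → sorted: eekn
Word 2: "keen" → sorted: eekn
Same letters? eekn == eekn
Anagram = Yes


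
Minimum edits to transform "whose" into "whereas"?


Word 1: "whose" (length 5)
Word 2: "whereas" (length 7)
One optimal edit sequence (insert/delete/substitute each cost 1):
  1. keep 'w'
  2. keep 'h'
  3. substitute 'o' -> 'e'  (+1)
  4. substitute 's' -> 'r'  (+1)
  5. keep 'e'
  6. insert 'a'  (+1)
  7. insert 's'  (+1)
Total edit operations: 4
Edit distance = 4


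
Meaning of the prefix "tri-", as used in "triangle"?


Prefix: tri-
As in: triangle -> tri- + angle
Meaning = three


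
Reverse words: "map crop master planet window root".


Original: "map crop master planet window root"
Words (1..n): map | crop | master | planet | window | root
Reversed (n..1): root | window | planet | master | crop | map
Result = "root window planet master crop map"


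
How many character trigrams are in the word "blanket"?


Word: "blanket" (length 7)
Number of 3-grams = length - 3 + 1 = 7 - 3 + 1
= 5


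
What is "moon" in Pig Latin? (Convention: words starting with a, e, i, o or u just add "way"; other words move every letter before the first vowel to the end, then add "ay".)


Word: "moon"
Starts with consonant(s) → move to end, add 'ay'
Consonant cluster: "m"
Pig Latin = "oonmay"


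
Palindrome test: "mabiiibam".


Word: "mabiiibam"
Reversed: "mabiiibam"
Forward == Backward? mabiiibam == mabiiibam
Palindrome = Yes


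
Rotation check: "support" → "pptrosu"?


Word: "support", Candidate: "pptrosu"
Method: check if candidate is substring of word+word
"supportsupport" contains "pptrosu"? No
Is rotation = No


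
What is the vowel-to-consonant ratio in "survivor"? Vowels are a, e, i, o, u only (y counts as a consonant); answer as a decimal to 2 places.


Word: "survivor"
Vowels (a,e,i,o,u): 3
Consonants: 5
Ratio = 3/5
= 0.60


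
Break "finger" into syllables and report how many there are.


Word: "finger"
Syllable breakdown: fin-ger
Counting: 2 parts
= 2 syllables


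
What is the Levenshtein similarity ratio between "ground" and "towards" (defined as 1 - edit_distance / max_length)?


Word 1: "ground" (length 6)
Word 2: "towards" (length 7)
One optimal edit sequence:
  1. substitute 'g' -> 't'  (+1)
  2. substitute 'r' -> 'o'  (+1)
  3. substitute 'o' -> 'w'  (+1)
  4. substitute 'u' -> 'a'  (+1)
  5. substitute 'n' -> 'r'  (+1)
  6. keep 'd'
  7. insert 's'  (+1)
Edit distance = 6
Max length = max(6, 7) = 7
Similarity = 1 - 6/7
= 0.1429


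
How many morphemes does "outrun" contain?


Word: "outrun"
Morphemes: out- + run
Each morpheme carries meaning
= 2 morphemes


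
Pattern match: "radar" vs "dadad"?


Pattern of "radar": [0, 1, 2, 1, 0]
Pattern of "dadad": [0, 1, 0, 1, 0]
Patterns do not match
Same pattern = No


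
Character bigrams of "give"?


Word: "give" (length 4)
Number of bigrams = 4 - 2 + 1 = 3
  Position 0: "gi"
  Position 1: "iv"
  Position 2: "ve"
Bigrams = "gi", "iv", "ve"


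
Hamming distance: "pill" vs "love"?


Comparing character by character (same length = 4):
  Pos 0: 'p' vs 'l' !=
  Pos 1: 'i' vs 'o' !=
  Pos 2: 'l' vs 'v' !=
  Pos 3: 'l' vs 'e' !=
Hamming distance = 4


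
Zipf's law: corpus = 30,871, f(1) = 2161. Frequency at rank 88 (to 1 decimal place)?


Zipf's law: f(r) = f(1) / r
f(1) = 2161
f(88) = 2161 / 88
= 24.6 occurrences


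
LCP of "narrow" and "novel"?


Word 1: "narrow"
Word 2: "novel"
Comparing from start:
  Pos 0: 'n' == 'n'
  Pos 1: 'a' != 'o' (stop)
LCP = "n" (length 1)


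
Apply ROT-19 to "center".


Word: "center"
Shift: 19
Each letter → (letter + shift) mod 26:
  'c' (2) + 19 = 21 → 'v'
  'e' (4) + 19 = 23 → 'x'
  'n' (13) + 19 = 6 → 'g'
  't' (19) + 19 = 12 → 'm'
  'e' (4) + 19 = 23 → 'x'
  'r' (17) + 19 = 10 → 'k'
Result = "vxgmxk"


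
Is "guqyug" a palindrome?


Word: "guqyug"
Reversed: "guyqug"
Forward == Backward? guqyug != guyqug
Palindrome = No


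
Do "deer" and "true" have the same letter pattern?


Pattern of "deer": [0, 1, 1, 2]
Pattern of "true": [0, 1, 2, 3]
Patterns do not match
Same pattern = No


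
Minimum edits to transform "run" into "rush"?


Word 1: "run" (length 3)
Word 2: "rush" (length 4)
One optimal edit sequence (insert/delete/substitute each cost 1):
  1. keep 'r'
  2. keep 'u'
  3. insert 's'  (+1)
  4. substitute 'n' -> 'h'  (+1)
Total edit operations: 2
Edit distance = 2


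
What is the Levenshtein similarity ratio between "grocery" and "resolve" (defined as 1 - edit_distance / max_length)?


Word 1: "grocery" (length 7)
Word 2: "resolve" (length 7)
One optimal edit sequence:
  1. substitute 'g' -> 'r'  (+1)
  2. substitute 'r' -> 'e'  (+1)
  3. substitute 'o' -> 's'  (+1)
  4. substitute 'c' -> 'o'  (+1)
  5. substitute 'e' -> 'l'  (+1)
  6. substitute 'r' -> 'v'  (+1)
  7. substitute 'y' -> 'e'  (+1)
Edit distance = 7
Max length = max(7, 7) = 7
Similarity = 1 - 7/7
= 0.0000


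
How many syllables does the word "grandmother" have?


Word: "grandmother"
Syllable breakdown: grand · moth · er
Counting: 3 parts
= 3 syllables


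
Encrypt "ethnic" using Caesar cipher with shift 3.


Word: "ethnic"
Shift: 3
Each letter → (letter + shift) mod 26:
  'e' (4) + 3 = 7 → 'h'
  't' (19) + 3 = 22 → 'w'
  'h' (7) + 3 = 10 → 'k'
  'n' (13) + 3 = 16 → 'q'
  'i' (8) + 3 = 11 → 'l'
  'c' (2) + 3 = 5 → 'f'
Result = "hwkqlf"


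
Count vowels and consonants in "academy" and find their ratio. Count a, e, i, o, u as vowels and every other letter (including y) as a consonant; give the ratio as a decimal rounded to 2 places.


Word: "academy"
Vowels (a,e,i,o,u): 3
Consonants: 4
Ratio = 3/4
= 0.75


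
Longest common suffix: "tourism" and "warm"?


Word 1: "tourism"
Word 2: "warm"
Comparing from end:
  Pos -1: 'm' == 'm'
  Pos -2: 's' != 'r' (stop)
LCS = "m" (length 1)


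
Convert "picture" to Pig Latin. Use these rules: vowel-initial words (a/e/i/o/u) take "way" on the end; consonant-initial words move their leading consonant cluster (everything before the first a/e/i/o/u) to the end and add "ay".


Word: "picture"
Starts with consonant(s) → move to end, add 'ay'
Consonant cluster: "p"
Pig Latin = "icturepay"


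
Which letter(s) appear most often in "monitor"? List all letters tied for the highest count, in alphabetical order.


Word: "monitor"
Letter counts:
  'i': 1
  'm': 1
  'n': 1
  'o': 2
  'r': 1
  't': 1
Maximum count = 2
Most frequent = 'o' (2 times each)


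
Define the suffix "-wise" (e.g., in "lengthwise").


Suffix: -wise
Example: lengthwise (length + -wise)
Meaning = in the manner of


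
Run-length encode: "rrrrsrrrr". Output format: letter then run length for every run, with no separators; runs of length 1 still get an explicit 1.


String: "rrrrsrrrr"
Scanning for consecutive runs:
  'r' x 4
  's' x 1
  'r' x 4
RLE = "r4s1r4"


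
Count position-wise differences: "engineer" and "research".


Comparing character by character (same length = 8):
  Pos 0: 'e' vs 'r' !=
  Pos 1: 'n' vs 'e' !=
  Pos 2: 'g' vs 's' !=
  Pos 3: 'i' vs 'e' !=
  Pos 4: 'n' vs 'a' !=
  Pos 5: 'e' vs 'r' !=
  Pos 6: 'e' vs 'c' !=
  Pos 7: 'r' vs 'h' !=
Hamming distance = 8


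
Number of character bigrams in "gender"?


Word: "gender" (length 6)
Number of 2-grams = length - 2 + 1 = 6 - 2 + 1
= 5


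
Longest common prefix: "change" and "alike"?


Word 1: "change"
Word 2: "alike"
Comparing from start:
  Pos 0: 'c' != 'a' (stop)
LCP = "" (length 0)


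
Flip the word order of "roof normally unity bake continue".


Original: "roof normally unity bake continue"
Words (1..n): roof | normally | unity | bake | continue
Reversed (n..1): continue | bake | unity | normally | roof
Result = "continue bake unity normally roof"


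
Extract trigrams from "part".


Word: "part" (length 4)
Number of trigrams = 4 - 3 + 1 = 2
  Position 0: "par"
  Position 1: "art"
Trigrams = "par", "art"


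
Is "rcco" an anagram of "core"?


Word 1: "core" → sorted: ceor
Word 2: "rcco" → sorted: ccor
Same letters? ceor != ccor
Anagram = No


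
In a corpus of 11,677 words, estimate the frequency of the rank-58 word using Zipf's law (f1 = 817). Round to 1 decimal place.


Zipf's law: f(r) = f(1) / r
f(1) = 817
f(58) = 817 / 58
= 14.1 occurrences


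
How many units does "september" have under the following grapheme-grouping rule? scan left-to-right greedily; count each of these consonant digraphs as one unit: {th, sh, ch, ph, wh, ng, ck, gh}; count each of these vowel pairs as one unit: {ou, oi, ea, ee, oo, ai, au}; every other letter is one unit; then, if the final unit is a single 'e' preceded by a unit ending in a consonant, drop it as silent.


Word: "september" (9 letters)
Left-to-right scan:
  [1] 's' (letter)
  [2] 'e' (letter)
  [3] 'p' (letter)
  [4] 't' (letter)
  [5] 'e' (letter)
  [6] 'm' (letter)
  [7] 'b' (letter)
  [8] 'e' (letter)
  [9] 'r' (letter)
Units from scan: 9
Sound units = 9 units


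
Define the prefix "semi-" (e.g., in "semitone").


Prefix: semi-
Example: semitone = semi- + tone
Meaning = half


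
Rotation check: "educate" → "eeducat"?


Word: "educate", Candidate: "eeducat"
Method: check if candidate is substring of word+word
"educateeducate" contains "eeducat"? Yes
Is rotation = Yes


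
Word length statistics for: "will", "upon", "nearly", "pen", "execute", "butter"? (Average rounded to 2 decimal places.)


Lengths: "will"=4, "upon"=4, "nearly"=6, "pen"=3, "execute"=7, "butter"=6
Sum = 30, Count = 6
Average = 30/6 = 5.00
= avg=5.00, min=3, max=7


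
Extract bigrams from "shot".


Word: "shot" (length 4)
Number of bigrams = 4 - 2 + 1 = 3
  Position 0: "sh"
  Position 1: "ho"
  Position 2: "ot"
Bigrams = "sh", "ho", "ot"


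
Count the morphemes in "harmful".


Word: "harmful"
Morphemes: harm + -ful
Each morpheme carries meaning
= 2 morphemes


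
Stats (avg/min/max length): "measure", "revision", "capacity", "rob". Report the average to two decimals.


Lengths: "measure"=7, "revision"=8, "capacity"=8, "rob"=3
Sum = 26, Count = 4
Average = 26/4 = 6.50
= avg=6.50, min=3, max=8


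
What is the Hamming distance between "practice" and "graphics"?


Comparing character by character (same length = 8):
  Pos 0: 'p' vs 'g' !=
  Pos 1: 'r' vs 'r' =
  Pos 2: 'a' vs 'a' =
  Pos 3: 'c' vs 'p' !=
  Pos 4: 't' vs 'h' !=
  Pos 5: 'i' vs 'i' =
  Pos 6: 'c' vs 'c' =
  Pos 7: 'e' vs 's' !=
Hamming distance = 4


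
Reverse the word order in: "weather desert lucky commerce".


Original: "weather desert lucky commerce"
Words (1..n): weather | desert | lucky | commerce
Reversed (n..1): commerce | lucky | desert | weather
Result = "commerce lucky desert weather"


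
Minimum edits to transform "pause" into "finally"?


Word 1: "pause" (length 5)
Word 2: "finally" (length 7)
One optimal edit sequence (insert/delete/substitute each cost 1):
  1. insert 'f'  (+1)
  2. insert 'i'  (+1)
  3. substitute 'p' -> 'n'  (+1)
  4. keep 'a'
  5. substitute 'u' -> 'l'  (+1)
  6. substitute 's' -> 'l'  (+1)
  7. substitute 'e' -> 'y'  (+1)
Total edit operations: 6
Edit distance = 6


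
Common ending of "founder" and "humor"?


Word 1: "founder"
Word 2: "humor"
Comparing from end:
  Pos -1: 'r' == 'r'
  Pos -2: 'e' != 'o' (stop)
LCS = "r" (length 1)


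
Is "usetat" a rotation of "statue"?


Word: "statue", Candidate: "usetat"
Method: check if candidate is substring of word+word
"statuestatue" contains "usetat"? No
Is rotation = No


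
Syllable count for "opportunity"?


Word: "opportunity"
Syllable breakdown: op / por / tu / ni / ty
Counting: 5 parts
= 5 syllables


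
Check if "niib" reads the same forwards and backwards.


Word: "niib"
Reversed: "biin"
Forward == Backward? niib != biin
Palindrome = No


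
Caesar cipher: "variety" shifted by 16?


Word: "variety"
Shift: 16
Each letter → (letter + shift) mod 26:
  'v' (21) + 16 = 11 → 'l'
  'a' (0) + 16 = 16 → 'q'
  'r' (17) + 16 = 7 → 'h'
  'i' (8) + 16 = 24 → 'y'
  'e' (4) + 16 = 20 → 'u'
  't' (19) + 16 = 9 → 'j'
  'y' (24) + 16 = 14 → 'o'
Result = "lqhyujo"


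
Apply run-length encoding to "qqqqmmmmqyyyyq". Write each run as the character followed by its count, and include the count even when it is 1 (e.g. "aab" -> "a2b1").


String: "qqqqmmmmqyyyyq"
Scanning for consecutive runs:
  'q' x 4
  'm' x 4
  'q' x 1
  'y' x 4
  'q' x 1
RLE = "q4m4q1y4q1"


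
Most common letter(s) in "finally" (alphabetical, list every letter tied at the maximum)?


Word: "finally"
Letter counts:
  'a': 1
  'f': 1
  'i': 1
  'l': 2
  'n': 1
  'y': 1
Maximum count = 2
Most frequent = 'l' (2 times each)


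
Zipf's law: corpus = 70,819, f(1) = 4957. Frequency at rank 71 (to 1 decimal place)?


Zipf's law: f(r) = f(1) / r
f(1) = 4957
f(71) = 4957 / 71
= 69.8 occurrences


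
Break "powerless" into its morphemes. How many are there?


Word: "powerless"
Morphemes: power + -less
Each morpheme carries meaning
= 2 morphemes


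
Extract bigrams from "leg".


Word: "leg" (length 3)
Number of bigrams = 3 - 2 + 1 = 2
  Position 0: "le"
  Position 1: "eg"
Bigrams = "le", "eg"


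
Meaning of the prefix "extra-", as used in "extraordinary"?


Prefix: extra-
Example: extraordinary = extra- + ordinary
Meaning = beyond


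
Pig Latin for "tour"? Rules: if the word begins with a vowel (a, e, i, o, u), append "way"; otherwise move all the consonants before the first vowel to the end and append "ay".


Word: "tour"
Starts with consonant(s) → move to end, add 'ay'
Consonant cluster: "t"
Pig Latin = "ourtay"


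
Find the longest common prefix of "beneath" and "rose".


Word 1: "beneath"
Word 2: "rose"
Comparing from start:
  Pos 0: 'b' != 'r' (stop)
LCP = "" (length 0)


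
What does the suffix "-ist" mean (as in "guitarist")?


Suffix: -ist
As in: guitarist -> guitar + -ist
Meaning = one who practices


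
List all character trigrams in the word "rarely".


Word: "rarely" (length 6)
Number of trigrams = 6 - 3 + 1 = 4
  Position 0: "rar"
  Position 1: "are"
  Position 2: "rel"
  Position 3: "ely"
Trigrams = "rar", "are", "rel", "ely"


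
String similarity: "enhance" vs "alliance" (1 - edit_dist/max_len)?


Word 1: "enhance" (length 7)
Word 2: "alliance" (length 8)
One optimal edit sequence:
  1. insert 'a'  (+1)
  2. substitute 'e' -> 'l'  (+1)
  3. substitute 'n' -> 'l'  (+1)
  4. substitute 'h' -> 'i'  (+1)
  5. keep 'a'
  6. keep 'n'
  7. keep 'c'
  8. keep 'e'
Edit distance = 4
Max length = max(7, 8) = 8
Similarity = 1 - 4/8
= 0.5000


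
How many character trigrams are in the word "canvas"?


Word: "canvas" (length 6)
Number of 3-grams = length - 3 + 1 = 6 - 3 + 1
= 4


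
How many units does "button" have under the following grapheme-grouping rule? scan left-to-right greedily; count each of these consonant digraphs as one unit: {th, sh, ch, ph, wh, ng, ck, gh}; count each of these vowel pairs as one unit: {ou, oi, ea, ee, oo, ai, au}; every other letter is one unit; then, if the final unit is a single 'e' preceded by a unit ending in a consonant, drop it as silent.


Word: "button" (6 letters)
Left-to-right scan:
  [1] 'b' (letter)
  [2] 'u' (letter)
  [3] 't' (letter)
  [4] 't' (letter)
  [5] 'o' (letter)
  [6] 'n' (letter)
Units from scan: 6
Sound units = 6 units


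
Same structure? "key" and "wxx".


Pattern of "key": [0, 1, 2]
Pattern of "wxx": [0, 1, 1]
Patterns do not match
Same pattern = No


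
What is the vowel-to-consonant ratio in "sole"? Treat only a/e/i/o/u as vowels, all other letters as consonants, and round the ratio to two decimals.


Word: "sole"
Vowels (a,e,i,o,u): 2
Consonants: 2
Ratio = 2/2
= 1.00


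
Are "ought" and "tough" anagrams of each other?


Word 1: "ought" → sorted: ghotu
Word 2: "tough" → sorted: ghotu
Same letters? ghotu == ghotu
Anagram = Yes


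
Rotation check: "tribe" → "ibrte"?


Word: "tribe", Candidate: "ibrte"
Method: check if candidate is substring of word+word
"tribetribe" contains "ibrte"? No
Is rotation = No


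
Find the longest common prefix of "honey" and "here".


Word 1: "honey"
Word 2: "here"
Comparing from start:
  Pos 0: 'h' == 'h'
  Pos 1: 'o' != 'e' (stop)
LCP = "h" (length 1)


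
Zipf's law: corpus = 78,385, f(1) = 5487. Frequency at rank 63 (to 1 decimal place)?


Zipf's law: f(r) = f(1) / r
f(1) = 5487
f(63) = 5487 / 63
= 87.1 occurrences


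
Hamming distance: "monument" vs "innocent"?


Comparing character by character (same length = 8):
  Pos 0: 'm' vs 'i' !=
  Pos 1: 'o' vs 'n' !=
  Pos 2: 'n' vs 'n' =
  Pos 3: 'u' vs 'o' !=
  Pos 4: 'm' vs 'c' !=
  Pos 5: 'e' vs 'e' =
  Pos 6: 'n' vs 'n' =
  Pos 7: 't' vs 't' =
Hamming distance = 4


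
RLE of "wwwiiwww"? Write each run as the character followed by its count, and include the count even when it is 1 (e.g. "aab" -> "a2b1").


String: "wwwiiwww"
Scanning for consecutive runs:
  'w' x 3
  'i' x 2
  'w' x 3
RLE = "w3i2w3"


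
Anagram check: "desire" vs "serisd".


Word 1: "desire" → sorted: deeirs
Word 2: "serisd" → sorted: deirss
Same letters? deeirs != deirss
Anagram = No


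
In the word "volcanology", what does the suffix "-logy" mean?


Suffix: -logy
Example: volcanology = volcano + -logy
Meaning = study of


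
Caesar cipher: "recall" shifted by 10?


Word: "recall"
Shift: 10
Each letter → (letter + shift) mod 26:
  'r' (17) + 10 = 1 → 'b'
  'e' (4) + 10 = 14 → 'o'
  'c' (2) + 10 = 12 → 'm'
  'a' (0) + 10 = 10 → 'k'
  'l' (11) + 10 = 21 → 'v'
  'l' (11) + 10 = 21 → 'v'
Result = "bomkvv"


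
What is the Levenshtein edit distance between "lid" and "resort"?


Word 1: "lid" (length 3)
Word 2: "resort" (length 6)
One optimal edit sequence (insert/delete/substitute each cost 1):
  1. insert 'r'  (+1)
  2. insert 'e'  (+1)
  3. insert 's'  (+1)
  4. substitute 'l' -> 'o'  (+1)
  5. substitute 'i' -> 'r'  (+1)
  6. substitute 'd' -> 't'  (+1)
Total edit operations: 6
Edit distance = 6


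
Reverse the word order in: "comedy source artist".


Original: "comedy source artist"
Words (1..n): comedy | source | artist
Reversed (n..1): artist | source | comedy
Result = "artist source comedy"


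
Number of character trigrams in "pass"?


Word: "pass" (length 4)
Number of 3-grams = length - 3 + 1 = 4 - 3 + 1
= 2


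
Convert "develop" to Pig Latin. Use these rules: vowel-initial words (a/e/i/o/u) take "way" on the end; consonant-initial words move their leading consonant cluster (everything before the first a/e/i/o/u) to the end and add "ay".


Word: "develop"
Starts with consonant(s) → move to end, add 'ay'
Consonant cluster: "d"
Pig Latin = "evelopday"


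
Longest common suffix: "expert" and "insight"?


Word 1: "expert"
Word 2: "insight"
Comparing from end:
  Pos -1: 't' == 't'
  Pos -2: 'r' != 'h' (stop)
LCS = "t" (length 1)


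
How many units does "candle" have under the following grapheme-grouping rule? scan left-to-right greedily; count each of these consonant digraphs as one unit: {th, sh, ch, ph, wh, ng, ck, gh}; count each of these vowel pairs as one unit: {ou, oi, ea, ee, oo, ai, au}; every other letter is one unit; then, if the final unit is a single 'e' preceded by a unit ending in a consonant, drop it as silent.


Word: "candle" (6 letters)
Left-to-right scan:
  [1] 'c' (letter)
  [2] 'a' (letter)
  [3] 'n' (letter)
  [4] 'd' (letter)
  [5] 'l' (letter)
  [6] 'e' (letter)
Units from scan: 6
Final unit is 'e' after a consonant -> drop as silent (-1)
Sound units = 5 units


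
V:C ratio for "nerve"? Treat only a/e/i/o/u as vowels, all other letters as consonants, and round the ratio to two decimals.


Word: "nerve"
Vowels (a,e,i,o,u): 2
Consonants: 3
Ratio = 2/3
= 0.67


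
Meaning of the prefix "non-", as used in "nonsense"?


Prefix: non-
As in: nonsense -> non- + sense
Meaning = not


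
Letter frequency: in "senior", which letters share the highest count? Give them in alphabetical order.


Word: "senior"
Letter counts:
  'e': 1
  'i': 1
  'n': 1
  'o': 1
  'r': 1
  's': 1
Maximum count = 1
Most frequent = 'e', 'i', 'n', 'o', 'r', 's' (1 time each)


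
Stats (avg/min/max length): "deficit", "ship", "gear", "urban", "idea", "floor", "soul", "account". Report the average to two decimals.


Lengths: "deficit"=7, "ship"=4, "gear"=4, "urban"=5, "idea"=4, "floor"=5, "soul"=4, "account"=7
Sum = 40, Count = 8
Average = 40/8 = 5.00
= avg=5.00, min=4, max=7


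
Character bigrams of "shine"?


Word: "shine" (length 5)
Number of bigrams = 5 - 2 + 1 = 4
  Position 0: "sh"
  Position 1: "hi"
  Position 2: "in"
  Position 3: "ne"
Bigrams = "sh", "hi", "in", "ne"


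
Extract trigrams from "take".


Word: "take" (length 4)
Number of trigrams = 4 - 3 + 1 = 2
  Position 0: "tak"
  Position 1: "ake"
Trigrams = "tak", "ake"


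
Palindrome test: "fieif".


Word: "fieif"
Reversed: "fieif"
Forward == Backward? fieif == fieif
Palindrome = Yes


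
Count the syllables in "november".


Word: "november"
Syllable breakdown: no | vem | ber
Counting: 3 parts
= 3 syllables


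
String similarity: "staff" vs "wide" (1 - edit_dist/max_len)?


Word 1: "staff" (length 5)
Word 2: "wide" (length 4)
One optimal edit sequence:
  1. delete 's'  (+1)
  2. substitute 't' -> 'w'  (+1)
  3. substitute 'a' -> 'i'  (+1)
  4. substitute 'f' -> 'd'  (+1)
  5. substitute 'f' -> 'e'  (+1)
Edit distance = 5
Max length = max(5, 4) = 5
Similarity = 1 - 5/5
= 0.0000


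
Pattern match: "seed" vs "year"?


Pattern of "seed": [0, 1, 1, 2]
Pattern of "year": [0, 1, 2, 3]
Patterns do not match
Same pattern = No


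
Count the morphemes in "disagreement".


Word: "disagreement"
Morphemes: dis- / agree / -ment
Each morpheme carries meaning
= 3 morphemes


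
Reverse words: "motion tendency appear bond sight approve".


Original: "motion tendency appear bond sight approve"
Words (1..n): motion | tendency | appear | bond | sight | approve
Reversed (n..1): approve | sight | bond | appear | tendency | motion
Result = "approve sight bond appear tendency motion"


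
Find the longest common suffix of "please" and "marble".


Word 1: "please"
Word 2: "marble"
Comparing from end:
  Pos -1: 'e' == 'e'
  Pos -2: 's' != 'l' (stop)
LCS = "e" (length 1)


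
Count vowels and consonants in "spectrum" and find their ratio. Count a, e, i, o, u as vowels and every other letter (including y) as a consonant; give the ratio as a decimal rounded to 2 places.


Word: "spectrum"
Vowels (a,e,i,o,u): 2
Consonants: 6
Ratio = 2/6
= 0.33


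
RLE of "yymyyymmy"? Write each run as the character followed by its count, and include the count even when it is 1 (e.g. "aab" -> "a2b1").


String: "yymyyymmy"
Scanning for consecutive runs:
  'y' x 2
  'm' x 1
  'y' x 3
  'm' x 2
  'y' x 1
RLE = "y2m1y3m2y1"


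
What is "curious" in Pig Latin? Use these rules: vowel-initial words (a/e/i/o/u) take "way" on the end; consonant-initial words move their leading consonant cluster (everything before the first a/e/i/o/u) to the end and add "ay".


Word: "curious"
Starts with consonant(s) → move to end, add 'ay'
Consonant cluster: "c"
Pig Latin = "uriouscay"


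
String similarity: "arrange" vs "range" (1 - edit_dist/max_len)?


Word 1: "arrange" (length 7)
Word 2: "range" (length 5)
One optimal edit sequence:
  1. delete 'a'  (+1)
  2. delete 'r'  (+1)
  3. keep 'r'
  4. keep 'a'
  5. keep 'n'
  6. keep 'g'
  7. keep 'e'
Edit distance = 2
Max length = max(7, 5) = 7
Similarity = 1 - 2/7
= 0.7143


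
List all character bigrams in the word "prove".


Word: "prove" (length 5)
Number of bigrams = 5 - 2 + 1 = 4
  Position 0: "pr"
  Position 1: "ro"
  Position 2: "ov"
  Position 3: "ve"
Bigrams = "pr", "ro", "ov", "ve"


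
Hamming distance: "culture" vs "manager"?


Comparing character by character (same length = 7):
  Pos 0: 'c' vs 'm' !=
  Pos 1: 'u' vs 'a' !=
  Pos 2: 'l' vs 'n' !=
  Pos 3: 't' vs 'a' !=
  Pos 4: 'u' vs 'g' !=
  Pos 5: 'r' vs 'e' !=
  Pos 6: 'e' vs 'r' !=
Hamming distance = 7


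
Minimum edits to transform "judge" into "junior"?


Word 1: "judge" (length 5)
Word 2: "junior" (length 6)
One optimal edit sequence (insert/delete/substitute each cost 1):
  1. keep 'j'
  2. keep 'u'
  3. insert 'n'  (+1)
  4. substitute 'd' -> 'i'  (+1)
  5. substitute 'g' -> 'o'  (+1)
  6. substitute 'e' -> 'r'  (+1)
Total edit operations: 4
Edit distance = 4


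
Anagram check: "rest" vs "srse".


Word 1: "rest" → sorted: erst
Word 2: "srse" → sorted: erss
Same letters? erst != erss
Anagram = No


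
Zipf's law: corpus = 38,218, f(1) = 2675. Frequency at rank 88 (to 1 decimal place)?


Zipf's law: f(r) = f(1) / r
f(1) = 2675
f(88) = 2675 / 88
= 30.4 occurrences


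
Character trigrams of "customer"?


Word: "customer" (length 8)
Number of trigrams = 8 - 3 + 1 = 6
  Position 0: "cus"
  Position 1: "ust"
  Position 2: "sto"
  Position 3: "tom"
  Position 4: "ome"
  Position 5: "mer"
Trigrams = "cus", "ust", "sto", "tom", "ome", "mer"


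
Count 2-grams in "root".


Word: "root" (length 4)
Number of 2-grams = length - 2 + 1 = 4 - 2 + 1
= 3


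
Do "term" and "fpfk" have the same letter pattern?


Pattern of "term": [0, 1, 2, 3]
Pattern of "fpfk": [0, 1, 0, 2]
Patterns do not match
Same pattern = No


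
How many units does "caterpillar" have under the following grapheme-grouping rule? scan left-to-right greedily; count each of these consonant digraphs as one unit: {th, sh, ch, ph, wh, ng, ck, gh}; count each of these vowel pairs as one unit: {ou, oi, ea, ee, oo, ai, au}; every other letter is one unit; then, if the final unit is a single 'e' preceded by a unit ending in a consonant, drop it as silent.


Word: "caterpillar" (11 letters)
Left-to-right scan:
  1. 'c' (letter)
  2. 'a' (letter)
  3. 't' (letter)
  4. 'e' (letter)
  5. 'r' (letter)
  6. 'p' (letter)
  7. 'i' (letter)
  8. 'l' (letter)
  9. 'l' (letter)
  10. 'a' (letter)
  11. 'r' (letter)
Units from scan: 11
Sound units = 11 units


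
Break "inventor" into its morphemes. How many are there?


Word: "inventor"
Morphemes: invent | -or
Each morpheme carries meaning
= 2 morphemes


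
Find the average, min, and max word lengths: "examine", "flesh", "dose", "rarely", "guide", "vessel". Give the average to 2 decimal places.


Lengths: "examine"=7, "flesh"=5, "dose"=4, "rarely"=6, "guide"=5, "vessel"=6
Sum = 33, Count = 6
Average = 33/6 = 5.50
= avg=5.50, min=4, max=7


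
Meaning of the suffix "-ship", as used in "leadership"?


Suffix: -ship
Example: leadership = leader + -ship
Meaning = state / position


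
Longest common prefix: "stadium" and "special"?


Word 1: "stadium"
Word 2: "special"
Comparing from start:
  Pos 0: 's' == 's'
  Pos 1: 't' != 'p' (stop)
LCP = "s" (length 1)


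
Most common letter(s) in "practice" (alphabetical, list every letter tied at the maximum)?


Word: "practice"
Letter counts:
  'a': 1
  'c': 2
  'e': 1
  'i': 1
  'p': 1
  'r': 1
  't': 1
Maximum count = 2
Most frequent = 'c' (2 times each)


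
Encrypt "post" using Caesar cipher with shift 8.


Word: "post"
Shift: 8
Each letter → (letter + shift) mod 26:
  'p' (15) + 8 = 23 → 'x'
  'o' (14) + 8 = 22 → 'w'
  's' (18) + 8 = 0 → 'a'
  't' (19) + 8 = 1 → 'b'
Result = "xwab"


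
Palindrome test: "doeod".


Word: "doeod"
Reversed: "doeod"
Forward == Backward? doeod == doeod
Palindrome = Yes


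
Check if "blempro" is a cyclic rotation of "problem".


Word: "problem", Candidate: "blempro"
Method: check if candidate is substring of word+word
"problemproblem" contains "blempro"? Yes
Is rotation = Yes


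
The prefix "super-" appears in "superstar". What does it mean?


Prefix: super-
Example: superstar (super- + star)
Meaning = above / beyond


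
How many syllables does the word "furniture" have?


Word: "furniture"
Syllable breakdown: fur-ni-ture
Counting: 3 parts
= 3 syllables


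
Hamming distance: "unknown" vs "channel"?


Comparing character by character (same length = 7):
  Pos 0: 'u' vs 'c' !=
  Pos 1: 'n' vs 'h' !=
  Pos 2: 'k' vs 'a' !=
  Pos 3: 'n' vs 'n' =
  Pos 4: 'o' vs 'n' !=
  Pos 5: 'w' vs 'e' !=
  Pos 6: 'n' vs 'l' !=
Hamming distance = 6


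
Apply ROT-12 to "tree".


Word: "tree"
Shift: 12
Each letter → (letter + shift) mod 26:
  't' (19) + 12 = 5 → 'f'
  'r' (17) + 12 = 3 → 'd'
  'e' (4) + 12 = 16 → 'q'
  'e' (4) + 12 = 16 → 'q'
Result = "fdqq"


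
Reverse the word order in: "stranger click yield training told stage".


Original: "stranger click yield training told stage"
Words (1..n): stranger | click | yield | training | told | stage
Reversed (n..1): stage | told | training | yield | click | stranger
Result = "stage told training yield click stranger"


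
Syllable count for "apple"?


Word: "apple"
Syllable breakdown: ap / ple
Counting: 2 parts
= 2 syllables


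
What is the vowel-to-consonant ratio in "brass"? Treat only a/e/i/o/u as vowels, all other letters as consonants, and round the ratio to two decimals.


Word: "brass"
Vowels (a,e,i,o,u): 1
Consonants: 4
Ratio = 1/4
= 0.25


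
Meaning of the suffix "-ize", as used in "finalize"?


Suffix: -ize
Example: finalize (final + -ize)
Meaning = to make


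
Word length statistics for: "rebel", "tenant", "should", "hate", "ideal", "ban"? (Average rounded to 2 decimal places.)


Lengths: "rebel"=5, "tenant"=6, "should"=6, "hate"=4, "ideal"=5, "ban"=3
Sum = 29, Count = 6
Average = 29/6 = 4.83
= avg=4.83, min=3, max=6


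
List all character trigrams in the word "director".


Word: "director" (length 8)
Number of trigrams = 8 - 3 + 1 = 6
  Position 0: "dir"
  Position 1: "ire"
  Position 2: "rec"
  Position 3: "ect"
  Position 4: "cto"
  Position 5: "tor"
Trigrams = "dir", "ire", "rec", "ect", "cto", "tor"


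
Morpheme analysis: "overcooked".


Word: "overcooked"
Morphemes: over- / cook / -ed
Each morpheme carries meaning
= 3 morphemes


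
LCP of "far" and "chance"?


Word 1: "far"
Word 2: "chance"
Comparing from start:
  Pos 0: 'f' != 'c' (stop)
LCP = "" (length 0)


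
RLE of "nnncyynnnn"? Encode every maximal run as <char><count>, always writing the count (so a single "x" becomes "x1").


String: "nnncyynnnn"
Scanning for consecutive runs:
  'n' x 3
  'c' x 1
  'y' x 2
  'n' x 4
RLE = "n3c1y2n4"


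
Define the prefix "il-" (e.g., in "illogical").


Prefix: il-
As in: illogical -> il- + logical
Meaning = not


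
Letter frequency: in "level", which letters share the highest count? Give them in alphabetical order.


Word: "level"
Letter counts:
  'e': 2
  'l': 2
  'v': 1
Maximum count = 2
Most frequent = 'e', 'l' (2 times each)


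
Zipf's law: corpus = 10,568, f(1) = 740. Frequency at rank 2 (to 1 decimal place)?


Zipf's law: f(r) = f(1) / r
f(1) = 740
f(2) = 740 / 2
= 370.0 occurrences


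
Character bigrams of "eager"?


Word: "eager" (length 5)
Number of bigrams = 5 - 2 + 1 = 4
  Position 0: "ea"
  Position 1: "ag"
  Position 2: "ge"
  Position 3: "er"
Bigrams = "ea", "ag", "ge", "er"


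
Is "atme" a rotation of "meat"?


Word: "meat", Candidate: "atme"
Method: check if candidate is substring of word+word
"meatmeat" contains "atme"? Yes
Is rotation = Yes


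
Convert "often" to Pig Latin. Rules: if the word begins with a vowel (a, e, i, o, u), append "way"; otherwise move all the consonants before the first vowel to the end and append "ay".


Word: "often"
Starts with vowel → add 'way'
Pig Latin = "oftenway"


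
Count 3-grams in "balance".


Word: "balance" (length 7)
Number of 3-grams = length - 3 + 1 = 7 - 3 + 1
= 5


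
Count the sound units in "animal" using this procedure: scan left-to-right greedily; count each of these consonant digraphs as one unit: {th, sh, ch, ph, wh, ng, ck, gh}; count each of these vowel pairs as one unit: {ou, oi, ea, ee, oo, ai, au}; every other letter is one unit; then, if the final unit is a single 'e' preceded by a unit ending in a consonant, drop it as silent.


Word: "animal" (6 letters)
Left-to-right scan:
  [1] 'a' (letter)
  [2] 'n' (letter)
  [3] 'i' (letter)
  [4] 'm' (letter)
  [5] 'a' (letter)
  [6] 'l' (letter)
Units from scan: 6
Sound units = 6 units


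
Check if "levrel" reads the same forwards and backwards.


Word: "levrel"
Reversed: "lervel"
Forward == Backward? levrel != lervel
Palindrome = No


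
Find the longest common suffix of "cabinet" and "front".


Word 1: "cabinet"
Word 2: "front"
Comparing from end:
  Pos -1: 't' == 't'
  Pos -2: 'e' != 'n' (stop)
LCS = "t" (length 1)


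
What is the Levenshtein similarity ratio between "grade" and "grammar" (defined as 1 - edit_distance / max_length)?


Word 1: "grade" (length 5)
Word 2: "grammar" (length 7)
One optimal edit sequence:
  1. keep 'g'
  2. keep 'r'
  3. keep 'a'
  4. insert 'm'  (+1)
  5. insert 'm'  (+1)
  6. substitute 'd' -> 'a'  (+1)
  7. substitute 'e' -> 'r'  (+1)
Edit distance = 4
Max length = max(5, 7) = 7
Similarity = 1 - 4/7
= 0.4286


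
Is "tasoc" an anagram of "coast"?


Word 1: "coast" → sorted: acost
Word 2: "tasoc" → sorted: acost
Same letters? acost == acost
Anagram = Yes


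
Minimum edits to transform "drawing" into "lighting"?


Word 1: "drawing" (length 7)
Word 2: "lighting" (length 8)
One optimal edit sequence (insert/delete/substitute each cost 1):
  1. insert 'l'  (+1)
  2. substitute 'd' -> 'i'  (+1)
  3. substitute 'r' -> 'g'  (+1)
  4. substitute 'a' -> 'h'  (+1)
  5. substitute 'w' -> 't'  (+1)
  6. keep 'i'
  7. keep 'n'
  8. keep 'g'
Total edit operations: 5
Edit distance = 5


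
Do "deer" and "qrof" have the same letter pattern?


Pattern of "deer": [0, 1, 1, 2]
Pattern of "qrof": [0, 1, 2, 3]
Patterns do not match
Same pattern = No
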